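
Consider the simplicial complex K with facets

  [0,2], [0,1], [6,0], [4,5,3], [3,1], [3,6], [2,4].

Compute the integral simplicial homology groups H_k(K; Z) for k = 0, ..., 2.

H_0 ≅ Z,  H_1 ≅ Z^2,  H_2 = 0.

K has 7 vertices, 9 edges, 1 triangle.
rank ∂_0 = 0, rank ∂_1 = 6 ⇒ b_0 = 7 − 0 − 6 = 1; all invariant factors of ∂_1 are 1 so no torsion. So H_0 ≅ Z.
rank ∂_1 = 6, rank ∂_2 = 1 ⇒ b_1 = 9 − 6 − 1 = 2; all invariant factors of ∂_2 are 1 so no torsion. So H_1 ≅ Z^2.
rank ∂_2 = 1, rank ∂_3 = 0 ⇒ b_2 = 1 − 1 − 0 = 0. So H_2 ≅ 0.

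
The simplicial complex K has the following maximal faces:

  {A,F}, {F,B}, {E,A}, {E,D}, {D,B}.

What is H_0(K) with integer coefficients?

H_0 = Z.

K has 5 vertices, 5 edges.
rank ∂_0 = 0, rank ∂_1 = 4 ⇒ b_0 = 5 − 0 − 4 = 1; all invariant factors of ∂_1 are 1 so no torsion. So H_0 ≅ Z.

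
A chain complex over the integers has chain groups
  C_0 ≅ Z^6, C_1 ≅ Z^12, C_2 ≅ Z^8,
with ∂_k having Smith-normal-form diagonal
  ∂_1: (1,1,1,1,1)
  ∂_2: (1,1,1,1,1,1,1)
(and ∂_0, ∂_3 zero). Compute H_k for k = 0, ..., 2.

H_0 = Z,  H_1 = 0,  H_2 = Z.

H_0: b_0 = 6 − 0 − 5 = 1; torsion from ∂_1 factors > 1: none. So H_0 = Z.
H_1: b_1 = 12 − 5 − 7 = 0; torsion from ∂_2 factors > 1: none. So H_1 = 0.
H_2: b_2 = 8 − 7 − 0 = 1; torsion from ∂_3 factors > 1: none. So H_2 = Z.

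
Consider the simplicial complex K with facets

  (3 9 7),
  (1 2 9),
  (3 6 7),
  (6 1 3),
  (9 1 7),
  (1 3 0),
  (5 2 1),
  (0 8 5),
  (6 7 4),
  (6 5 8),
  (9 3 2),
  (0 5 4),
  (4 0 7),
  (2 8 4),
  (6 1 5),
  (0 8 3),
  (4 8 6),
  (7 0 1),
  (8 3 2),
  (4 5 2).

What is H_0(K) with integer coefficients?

H_0 = Z.

Order the vertices as 0 < 1 < 2 < 3 < 4 < 5 < 6 < 7 < 8 < 9. Listing each simplex with vertices in this order, K has dimension 2 with simplices:

  0-simplices (10): [0], [1], [2], [3], [4], [5], [6], [7], [8], [9]
  1-simplices (30): (30 of them)
  2-simplices (20): (20 of them)

Hence C_0 ≅ Z^10, C_1 ≅ Z^30, C_2 ≅ Z^20.

The boundary map ∂_1: C_1 → C_0 is given by ∂[p,q] = [q] − [p].
The 10×30 boundary matrix has rank 9 and Smith normal form diag(1,1,1,1,1,1,1,1,1).

The boundary map ∂_2: C_2 → C_1 acts by ∂[p,q,r] = [q,r] − [p,r] + [p,q]. For instance
  ∂[2,4,5] = [4,5] − [2,5] + [2,4],
  ∂[1,5,6] = [5,6] − [1,6] + [1,5].
As a 30×20 matrix over Z this has rank 20, with invariant factors (1,1,1,1,1,1,1,1,1,1,1,1,1,1,1,1,1,1,1,2).

Computing H_k = (kernel of ∂_k) / (image of ∂_{k+1}):

  H_0: rank C_0 − rank ∂_1 = 10 − 9 = 1, and the invariant factors of ∂_1 are all 1, so H_0 ≅ Z.

(K is a triangulation of the Klein bottle.)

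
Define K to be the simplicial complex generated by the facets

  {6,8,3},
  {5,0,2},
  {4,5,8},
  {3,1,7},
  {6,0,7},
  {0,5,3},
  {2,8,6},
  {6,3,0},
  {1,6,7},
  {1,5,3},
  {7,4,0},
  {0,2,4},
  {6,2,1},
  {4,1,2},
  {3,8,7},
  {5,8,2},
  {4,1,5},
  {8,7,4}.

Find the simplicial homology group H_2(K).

Take the total order 0 < 1 < 2 < 3 < 4 < 5 < 6 < 7 < 8 on the vertex set. Then K (dimension 2) consists of the simplices:

  0-simplices (9): [0], [1], [2], [3], [4], [5], [6], [7], [8]
  1-simplices (27): (27 of them)
  2-simplices (18): [0,2,4], [0,2,5], [0,3,5], [0,3,6], [0,4,7], [0,6,7], [1,2,4], [1,2,6], [1,3,5], [1,3,7], [1,4,5], [1,6,7], [2,5,8], [2,6,8], [3,6,8], [3,7,8], [4,5,8], [4,7,8]

Hence C_0 ≅ Z^9, C_1 ≅ Z^27, C_2 ≅ Z^18.

∂_1: C_1 → C_0 sends each edge [p,q] (with p < q) to q − p.
This gives a 9×27 integer matrix of rank 8; reducing to Smith normal form yields diagonal entries (1,1,1,1,1,1,1,1).

The boundary map ∂_2: C_2 → C_1 acts by ∂[p,q,r] = [q,r] − [p,r] + [p,q]. For instance
  ∂[0,4,7] = [4,7] − [0,7] + [0,4],
  ∂[1,6,7] = [6,7] − [1,7] + [1,6].
As a 27×18 matrix over Z this has rank 18, with invariant factors (1,1,1,1,1,1,1,1,1,1,1,1,1,1,1,1,1,2).

Reading off H_k = ker ∂_k / im ∂_{k+1}:

  H_2: rank ker ∂_2 − rank ∂_3 = (18 − 18) − 0 = 0, and there is no ∂_3, so H_2 = 0.

(K is a triangulation of the Klein bottle.)

H_2 ≅ 0.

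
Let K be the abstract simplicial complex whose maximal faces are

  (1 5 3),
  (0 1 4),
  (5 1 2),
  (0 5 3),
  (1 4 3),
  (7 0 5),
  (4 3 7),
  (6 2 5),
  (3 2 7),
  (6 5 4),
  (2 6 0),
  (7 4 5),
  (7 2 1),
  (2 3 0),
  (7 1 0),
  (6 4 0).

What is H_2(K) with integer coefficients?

H_2 = Z.

We work with the vertex ordering 0 < 1 < 2 < 3 < 4 < 5 < 6 < 7. The simplices of K, each written with vertices in increasing order, are:

  0-simplices (8): [0], [1], [2], [3], [4], [5], [6], [7]
  1-simplices (24): (24 of them)
  2-simplices (16): [0,1,4], [0,1,7], [0,2,3], [0,2,6], [0,3,5], [0,4,6], [0,5,7], [1,2,5], [1,2,7], [1,3,4], [1,3,5], [2,3,7], [2,5,6], [3,4,7], [4,5,6], [4,5,7]

giving chain groups C_0 ≅ Z^8, C_1 ≅ Z^24, C_2 ≅ Z^16.

∂_1: C_1 → C_0 is given by ∂[p,q] = [q] − [p].
This gives a 8×24 integer matrix of rank 7; reducing to Smith normal form yields diagonal entries (1,1,1,1,1,1,1).

∂_2: C_2 → C_1 maps a triangle to the signed sum of its edges. For instance
  ∂[0,5,7] = [5,7] − [0,7] + [0,5],
  ∂[3,4,7] = [4,7] − [3,7] + [3,4].
As a 24×16 matrix over Z this has rank 15, with invariant factors (1,1,1,1,1,1,1,1,1,1,1,1,1,1,1).

Now H_k = ker ∂_k / im ∂_{k+1}, so:

  H_2: rank ker ∂_2 − rank ∂_3 = (16 − 15) − 0 = 1, and there is no ∂_3, so H_2 ≅ Z.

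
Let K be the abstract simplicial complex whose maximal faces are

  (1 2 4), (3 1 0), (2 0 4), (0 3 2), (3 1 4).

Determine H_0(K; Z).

Fix the vertex order 0 < 1 < 2 < 3 < 4 and write every simplex with vertices in increasing order. Then dim K = 2 and the simplices of K are:

  0-simplices (5): [0], [1], [2], [3], [4]
  1-simplices (10): [0,1], [0,2], [0,3], [0,4], [1,2], [1,3], [1,4], [2,3], [2,4], [3,4]
  2-simplices (5): [0,1,3], [0,2,3], [0,2,4], [1,2,4], [1,3,4]

Hence C_0 ≅ Z^5, C_1 ≅ Z^10, C_2 ≅ Z^5.

Boundary ∂_1: C_1 → C_0 maps an edge to its endpoints' difference, ∂[p,q] = q − p. For instance
  ∂[2,3] = [3] − [2].
As a 5×10 matrix over Z this has rank 4, with invariant factors (1,1,1,1).

∂_2: C_2 → C_1 sends each 2-simplex [p,q,r] to [q,r] − [p,r] + [p,q]. For instance
  ∂[1,3,4] = [3,4] − [1,4] + [1,3],
  ∂[0,1,3] = [1,3] − [0,3] + [0,1].
The resulting 10×5 matrix has rank 5, and its Smith normal form has invariant factors (1,1,1,1,1).

Computing H_k = (kernel of ∂_k) / (image of ∂_{k+1}):

  H_0: rank C_0 − rank ∂_1 = 5 − 4 = 1, and the invariant factors of ∂_1 are all 1, so H_0 = Z.

H_0 = Z.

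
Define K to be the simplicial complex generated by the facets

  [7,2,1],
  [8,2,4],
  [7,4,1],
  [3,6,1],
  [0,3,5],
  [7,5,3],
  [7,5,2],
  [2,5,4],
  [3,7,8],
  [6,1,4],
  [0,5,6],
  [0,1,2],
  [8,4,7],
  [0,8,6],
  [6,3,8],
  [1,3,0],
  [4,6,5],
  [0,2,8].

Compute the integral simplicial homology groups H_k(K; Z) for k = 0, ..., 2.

K has 9 vertices, 27 edges, 18 triangles.
rank ∂_0 = 0, rank ∂_1 = 8 ⇒ b_0 = 9 − 0 − 8 = 1; all invariant factors of ∂_1 are 1 so no torsion. So H_0 = Z.
rank ∂_1 = 8, rank ∂_2 = 18 ⇒ b_1 = 27 − 8 − 18 = 1; ∂_2 has invariant factor(s) [2] giving torsion. So H_1 = Z × Z/2.
rank ∂_2 = 18, rank ∂_3 = 0 ⇒ b_2 = 18 − 18 − 0 = 0. So H_2 = 0.

H_0 = Z,  H_1 = Z × Z/2,  H_2 = 0.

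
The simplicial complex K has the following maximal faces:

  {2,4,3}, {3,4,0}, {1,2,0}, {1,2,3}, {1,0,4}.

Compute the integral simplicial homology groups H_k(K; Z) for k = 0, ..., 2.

K has 5 vertices, 10 edges, 5 triangles.
rank ∂_0 = 0, rank ∂_1 = 4 ⇒ b_0 = 5 − 0 − 4 = 1; all invariant factors of ∂_1 are 1 so no torsion. So H_0 ≅ Z.
rank ∂_1 = 4, rank ∂_2 = 5 ⇒ b_1 = 10 − 4 − 5 = 1; all invariant factors of ∂_2 are 1 so no torsion. So H_1 ≅ Z.
rank ∂_2 = 5, rank ∂_3 = 0 ⇒ b_2 = 5 − 5 − 0 = 0. So H_2 ≅ 0.

H_0 ≅ Z,  H_1 ≅ Z,  H_2 = 0.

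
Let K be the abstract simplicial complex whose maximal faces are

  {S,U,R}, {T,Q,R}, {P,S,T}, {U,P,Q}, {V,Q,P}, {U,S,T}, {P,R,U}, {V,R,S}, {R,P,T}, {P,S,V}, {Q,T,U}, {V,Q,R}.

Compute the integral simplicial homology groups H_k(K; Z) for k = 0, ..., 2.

We work with the vertex ordering P < Q < R < S < T < U < V. The simplices of K, each written with vertices in increasing order, are:

  0-simplices (7): P, Q, R, S, T, U, V
  1-simplices (18): PQ, PR, PS, PT, PU, PV, QR, QT, QU, QV, RS, RT, RU, RV, ST, SU, SV, TU
  2-simplices (12): PQU, PQV, PRT, PRU, PST, PSV, QRT, QRV, QTU, RSU, RSV, STU

so the chain groups are C_0 ≅ Z^7, C_1 ≅ Z^18, C_2 ≅ Z^12.

∂_1: C_1 → C_0 sends each edge [p,q] (with p < q) to q − p.
The resulting 7×18 matrix has rank 6, and its Smith normal form has invariant factors (1,1,1,1,1,1).

The boundary map ∂_2: C_2 → C_1 acts by ∂[p,q,r] = [q,r] − [p,r] + [p,q]. For instance
  ∂PRU = RU − PU + PR,
  ∂PQV = QV − PV + PQ.
The 18×12 boundary matrix has rank 12 and Smith normal form diag(1,1,1,1,1,1,1,1,1,1,1,2).

Computing H_k = (kernel of ∂_k) / (image of ∂_{k+1}):

  H_0: rank C_0 − rank ∂_1 = 7 − 6 = 1, and the invariant factors of ∂_1 are all 1, so H_0 ≅ Z.
  H_1: rank ker ∂_1 − rank ∂_2 = (18 − 6) − 12 = 0, and ∂_2 has invariant factor 2 > 1, so H_1 ≅ Z/2Z.
  H_2: rank ker ∂_2 − rank ∂_3 = (12 − 12) − 0 = 0, and there is no ∂_3, so H_2 ≅ 0.

(K is a triangulation of the real projective plane RP^2.)

H_0 = Z,  H_1 = Z/2Z,  H_2 = 0.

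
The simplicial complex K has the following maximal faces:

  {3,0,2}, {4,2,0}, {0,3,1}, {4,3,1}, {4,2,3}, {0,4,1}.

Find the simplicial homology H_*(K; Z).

H_0 = Z,  H_1 = 0,  H_2 = Z.

We work with the vertex ordering 0 < 1 < 2 < 3 < 4. The simplices of K, each written with vertices in increasing order, are:

  0-simplices (5): [0], [1], [2], [3], [4]
  1-simplices (9): [0,1], [0,2], [0,3], [0,4], [1,3], [1,4], [2,3], [2,4], [3,4]
  2-simplices (6): [0,1,3], [0,1,4], [0,2,3], [0,2,4], [1,3,4], [2,3,4]

so the chain groups are C_0 ≅ Z^5, C_1 ≅ Z^9, C_2 ≅ Z^6.

Boundary ∂_1: C_1 → C_0 is given by ∂[p,q] = [q] − [p]. For instance
  ∂[0,1] = [1] − [0].
As a 5×9 matrix over Z this has rank 4, with invariant factors (1,1,1,1).

Boundary ∂_2: C_2 → C_1 maps a triangle to the signed sum of its edges. For instance
  ∂[0,1,3] = [1,3] − [0,3] + [0,1],
  ∂[1,3,4] = [3,4] − [1,4] + [1,3].
The resulting 9×6 matrix has rank 5, and its Smith normal form has invariant factors (1,1,1,1,1).

From H_k ≅ ker(∂_k) / im(∂_{k+1}) we obtain:

  H_0: rank C_0 − rank ∂_1 = 5 − 4 = 1, and the invariant factors of ∂_1 are all 1, so H_0 ≅ Z.
  H_1: rank ker ∂_1 − rank ∂_2 = (9 − 4) − 5 = 0, and the invariant factors of ∂_2 are all 1, so H_1 ≅ 0.
  H_2: rank ker ∂_2 − rank ∂_3 = (6 − 5) − 0 = 1, and there is no ∂_3, so H_2 ≅ Z.

(K is a triangulation of the 2-sphere S^2.)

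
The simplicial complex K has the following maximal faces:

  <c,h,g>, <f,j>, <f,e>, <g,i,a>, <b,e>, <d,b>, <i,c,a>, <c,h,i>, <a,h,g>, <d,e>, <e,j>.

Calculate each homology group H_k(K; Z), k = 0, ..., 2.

H_0 ≅ Z^2,  H_1 ≅ Z^3,  H_2 = 0.

We work with the vertex ordering a < b < c < d < e < f < g < h < i < j. The simplices of K, each written with vertices in increasing order, are:

  0-simplices (10): a, b, c, d, e, f, g, h, i, j
  1-simplices (16): ac, ag, ah, ai, bd, be, cg, ch, ci, de, ef, ej, fj, gh, gi, hi
  2-simplices (5): aci, agh, agi, cgh, chi

Hence C_0 ≅ Z^10, C_1 ≅ Z^16, C_2 ≅ Z^5.

Boundary ∂_1: C_1 → C_0 maps an edge to its endpoints' difference, ∂[p,q] = q − p.
This gives a 10×16 integer matrix of rank 8; reducing to Smith normal form yields diagonal entries (1,1,1,1,1,1,1,1).

The boundary map ∂_2: C_2 → C_1 maps a triangle to the signed sum of its edges. For instance
  ∂cgh = gh − ch + cg,
  ∂agi = gi − ai + ag.
This gives a 16×5 integer matrix of rank 5; reducing to Smith normal form yields diagonal entries (1,1,1,1,1).

Computing H_k = (kernel of ∂_k) / (image of ∂_{k+1}):

  H_0: rank C_0 − rank ∂_1 = 10 − 8 = 2, and the invariant factors of ∂_1 are all 1, so H_0 = Z^2.
  H_1: rank ker ∂_1 − rank ∂_2 = (16 − 8) − 5 = 3, and the invariant factors of ∂_2 are all 1, so H_1 = Z^3.
  H_2: rank ker ∂_2 − rank ∂_3 = (5 − 5) − 0 = 0, and there is no ∂_3, so H_2 = 0.

(K is a triangulation of the disjoint union of the Möbius band and a wedge of 2 circles.)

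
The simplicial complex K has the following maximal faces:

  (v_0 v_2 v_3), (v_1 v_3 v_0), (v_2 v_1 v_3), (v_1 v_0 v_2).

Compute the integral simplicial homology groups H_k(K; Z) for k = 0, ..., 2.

H_0 = Z,  H_1 = 0,  H_2 = Z.

Take the total order v_0 < v_1 < v_2 < v_3 on the vertex set. Then K (dimension 2) consists of the simplices:

  0-simplices (4): [v_0], [v_1], [v_2], [v_3]
  1-simplices (6): [v_0,v_1], [v_0,v_2], [v_0,v_3], [v_1,v_2], [v_1,v_3], [v_2,v_3]
  2-simplices (4): [v_0,v_1,v_2], [v_0,v_1,v_3], [v_0,v_2,v_3], [v_1,v_2,v_3]

Hence C_0 ≅ Z^4, C_1 ≅ Z^6, C_2 ≅ Z^4.

Boundary ∂_1: C_1 → C_0 sends each edge [p,q] (with p < q) to q − p.
As a 4×6 matrix over Z this has rank 3, with invariant factors (1,1,1).

∂_2: C_2 → C_1 sends each 2-simplex [p,q,r] to [q,r] − [p,r] + [p,q]. For instance
  ∂[v_1,v_2,v_3] = [v_2,v_3] − [v_1,v_3] + [v_1,v_2],
  ∂[v_0,v_1,v_2] = [v_1,v_2] − [v_0,v_2] + [v_0,v_1].
The 6×4 boundary matrix has rank 3 and Smith normal form diag(1,1,1).

Computing H_k = (kernel of ∂_k) / (image of ∂_{k+1}):

  H_0: rank C_0 − rank ∂_1 = 4 − 3 = 1, and the invariant factors of ∂_1 are all 1, so H_0 = Z.
  H_1: rank ker ∂_1 − rank ∂_2 = (6 − 3) − 3 = 0, and the invariant factors of ∂_2 are all 1, so H_1 = 0.
  H_2: rank ker ∂_2 − rank ∂_3 = (4 − 3) − 0 = 1, and there is no ∂_3, so H_2 = Z.

As a check, the Euler characteristic is 4 − 6 + 4 = 2, which agrees with 1 − 0 + 1 = 2.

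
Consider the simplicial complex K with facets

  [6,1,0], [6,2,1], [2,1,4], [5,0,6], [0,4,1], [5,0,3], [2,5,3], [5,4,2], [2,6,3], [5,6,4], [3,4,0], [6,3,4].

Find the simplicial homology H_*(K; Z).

H_0 ≅ Z,  H_1 ≅ Z/2,  H_2 = 0.

Fix the vertex order 0 < 1 < 2 < 3 < 4 < 5 < 6 and write every simplex with vertices in increasing order. Then dim K = 2 and the simplices of K are:

  0-simplices (7): [0], [1], [2], [3], [4], [5], [6]
  1-simplices (18): [0,1], [0,3], [0,4], [0,5], [0,6], [1,2], [1,4], [1,6], [2,3], [2,4], [2,5], [2,6], [3,4], [3,5], [3,6], [4,5], [4,6], [5,6]
  2-simplices (12): [0,1,4], [0,1,6], [0,3,4], [0,3,5], [0,5,6], [1,2,4], [1,2,6], [2,3,5], [2,3,6], [2,4,5], [3,4,6], [4,5,6]

so the chain groups are C_0 ≅ Z^7, C_1 ≅ Z^18, C_2 ≅ Z^12.

∂_1: C_1 → C_0 maps an edge to its endpoints' difference, ∂[p,q] = q − p. For instance
  ∂[2,3] = [3] − [2].
The resulting 7×18 matrix has rank 6, and its Smith normal form has invariant factors (1,1,1,1,1,1).

∂_2: C_2 → C_1 sends each 2-simplex [p,q,r] to [q,r] − [p,r] + [p,q]. For instance
  ∂[0,1,6] = [1,6] − [0,6] + [0,1],
  ∂[1,2,4] = [2,4] − [1,4] + [1,2].
The resulting 18×12 matrix has rank 12, and its Smith normal form has invariant factors (1,1,1,1,1,1,1,1,1,1,1,2).

Computing H_k = (kernel of ∂_k) / (image of ∂_{k+1}):

  H_0: rank C_0 − rank ∂_1 = 7 − 6 = 1, and the invariant factors of ∂_1 are all 1, so H_0 = Z.
  H_1: rank ker ∂_1 − rank ∂_2 = (18 − 6) − 12 = 0, and ∂_2 has invariant factor 2 > 1, so H_1 = Z/2.
  H_2: rank ker ∂_2 − rank ∂_3 = (12 − 12) − 0 = 0, and there is no ∂_3, so H_2 = 0.

As a check, the Euler characteristic is 7 − 18 + 12 = 1, which agrees with 1 − 0 + 0 = 1.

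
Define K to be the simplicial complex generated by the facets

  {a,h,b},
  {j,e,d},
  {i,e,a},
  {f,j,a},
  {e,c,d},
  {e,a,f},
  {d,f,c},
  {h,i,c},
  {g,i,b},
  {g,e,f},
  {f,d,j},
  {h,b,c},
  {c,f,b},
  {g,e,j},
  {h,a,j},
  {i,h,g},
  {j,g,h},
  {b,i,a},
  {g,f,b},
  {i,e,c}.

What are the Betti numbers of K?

b_0 = 1, b_1 = 1, b_2 = 0.

Fix the vertex order a < b < c < d < e < f < g < h < i < j and write every simplex with vertices in increasing order. Then dim K = 2 and the simplices of K are:

  0-simplices (10): a, b, c, d, e, f, g, h, i, j
  1-simplices (30): ab, ae, af, ah, ai, aj, bc, bf, bg, bh, bi, cd, ce, cf, ch, ci, de, df, dj, ef, eg, ei, ej, fg, fj, gh, gi, gj, hi, hj
  2-simplices (20): abh, abi, aef, aei, afj, ahj, bcf, bch, bfg, bgi, cde, cdf, cei, chi, dej, dfj, efg, egj, ghi, ghj

giving chain groups C_0 ≅ Z^10, C_1 ≅ Z^30, C_2 ≅ Z^20.

The boundary map ∂_1: C_1 → C_0 maps an edge to its endpoints' difference, ∂[p,q] = q − p. For instance
  ∂ci = i − c.
The resulting 10×30 matrix has rank 9, and its Smith normal form has invariant factors (1,1,1,1,1,1,1,1,1).

The boundary map ∂_2: C_2 → C_1 maps a triangle to the signed sum of its edges. For instance
  ∂abi = bi − ai + ab,
  ∂bch = ch − bh + bc.
The resulting 30×20 matrix has rank 20, and its Smith normal form has invariant factors (1,1,1,1,1,1,1,1,1,1,1,1,1,1,1,1,1,1,1,2).

Computing H_k = (kernel of ∂_k) / (image of ∂_{k+1}):

  H_0: rank C_0 − rank ∂_1 = 10 − 9 = 1, and the invariant factors of ∂_1 are all 1, so H_0 ≅ Z.
  H_1: rank ker ∂_1 − rank ∂_2 = (30 − 9) − 20 = 1, and ∂_2 has invariant factor 2 > 1, so H_1 ≅ Z ⊕ Z/2Z.
  H_2: rank ker ∂_2 − rank ∂_3 = (20 − 20) − 0 = 0, and there is no ∂_3, so H_2 ≅ 0.

Hence the Betti numbers are b_0 = 1, b_1 = 1, b_2 = 0.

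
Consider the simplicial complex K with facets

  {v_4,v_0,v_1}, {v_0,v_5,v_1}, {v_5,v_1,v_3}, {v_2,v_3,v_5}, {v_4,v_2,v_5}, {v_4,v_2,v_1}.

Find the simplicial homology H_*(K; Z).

Fix the vertex order v_0 < v_1 < v_2 < v_3 < v_4 < v_5 and write every simplex with vertices in increasing order. Then dim K = 2 and the simplices of K are:

  0-simplices (6): [v_0], [v_1], [v_2], [v_3], [v_4], [v_5]
  1-simplices (12): [v_0,v_1], [v_0,v_4], [v_0,v_5], [v_1,v_2], [v_1,v_3], [v_1,v_4], [v_1,v_5], [v_2,v_3], [v_2,v_4], [v_2,v_5], [v_3,v_5], [v_4,v_5]
  2-simplices (6): [v_0,v_1,v_4], [v_0,v_1,v_5], [v_1,v_2,v_4], [v_1,v_3,v_5], [v_2,v_3,v_5], [v_2,v_4,v_5]

so the chain groups are C_0 ≅ Z^6, C_1 ≅ Z^12, C_2 ≅ Z^6.

Boundary ∂_1: C_1 → C_0 maps an edge to its endpoints' difference, ∂[p,q] = q − p. For instance
  ∂[v_4,v_5] = [v_5] − [v_4].
The resulting 6×12 matrix has rank 5, and its Smith normal form has invariant factors (1,1,1,1,1).

∂_2: C_2 → C_1 acts by ∂[p,q,r] = [q,r] − [p,r] + [p,q]. For instance
  ∂[v_2,v_4,v_5] = [v_4,v_5] − [v_2,v_5] + [v_2,v_4],
  ∂[v_2,v_3,v_5] = [v_3,v_5] − [v_2,v_5] + [v_2,v_3].
This gives a 12×6 integer matrix of rank 6; reducing to Smith normal form yields diagonal entries (1,1,1,1,1,1).

Now H_k = ker ∂_k / im ∂_{k+1}, so:

  H_0: rank C_0 − rank ∂_1 = 6 − 5 = 1, and the invariant factors of ∂_1 are all 1, so H_0 ≅ Z.
  H_1: rank ker ∂_1 − rank ∂_2 = (12 − 5) − 6 = 1, and the invariant factors of ∂_2 are all 1, so H_1 ≅ Z.
  H_2: rank ker ∂_2 − rank ∂_3 = (6 − 6) − 0 = 0, and there is no ∂_3, so H_2 ≅ 0.

As a check, the Euler characteristic is 6 − 12 + 6 = 0, which agrees with 1 − 1 + 0 = 0.

H_0 = Z,  H_1 = Z,  H_2 = 0.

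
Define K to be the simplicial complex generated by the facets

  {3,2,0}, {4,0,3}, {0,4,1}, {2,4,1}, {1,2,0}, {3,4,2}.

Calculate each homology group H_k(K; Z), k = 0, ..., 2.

H_0 = Z,  H_1 = 0,  H_2 = Z.

Order the vertices as 0 < 1 < 2 < 3 < 4. Listing each simplex with vertices in this order, K has dimension 2 with simplices:

  0-simplices (5): [0], [1], [2], [3], [4]
  1-simplices (9): [0,1], [0,2], [0,3], [0,4], [1,2], [1,4], [2,3], [2,4], [3,4]
  2-simplices (6): [0,1,2], [0,1,4], [0,2,3], [0,3,4], [1,2,4], [2,3,4]

so the chain groups are C_0 ≅ Z^5, C_1 ≅ Z^9, C_2 ≅ Z^6.

Boundary ∂_1: C_1 → C_0 is given by ∂[p,q] = [q] − [p].
The resulting 5×9 matrix has rank 4, and its Smith normal form has invariant factors (1,1,1,1).

Boundary ∂_2: C_2 → C_1 acts by ∂[p,q,r] = [q,r] − [p,r] + [p,q]. For instance
  ∂[2,3,4] = [3,4] − [2,4] + [2,3],
  ∂[0,1,2] = [1,2] − [0,2] + [0,1].
The resulting 9×6 matrix has rank 5, and its Smith normal form has invariant factors (1,1,1,1,1).

Now H_k = ker ∂_k / im ∂_{k+1}, so:

  H_0: rank C_0 − rank ∂_1 = 5 − 4 = 1, and the invariant factors of ∂_1 are all 1, so H_0 = Z.
  H_1: rank ker ∂_1 − rank ∂_2 = (9 − 4) − 5 = 0, and the invariant factors of ∂_2 are all 1, so H_1 = 0.
  H_2: rank ker ∂_2 − rank ∂_3 = (6 − 5) − 0 = 1, and there is no ∂_3, so H_2 = Z.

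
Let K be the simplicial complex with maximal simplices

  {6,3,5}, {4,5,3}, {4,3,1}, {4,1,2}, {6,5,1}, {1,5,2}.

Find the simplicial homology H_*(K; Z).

H_0 ≅ Z,  H_1 ≅ Z,  H_2 = 0.

We work with the vertex ordering 1 < 2 < 3 < 4 < 5 < 6. The simplices of K, each written with vertices in increasing order, are:

  0-simplices (6): [1], [2], [3], [4], [5], [6]
  1-simplices (12): [1,2], [1,3], [1,4], [1,5], [1,6], [2,4], [2,5], [3,4], [3,5], [3,6], [4,5], [5,6]
  2-simplices (6): [1,2,4], [1,2,5], [1,3,4], [1,5,6], [3,4,5], [3,5,6]

Hence C_0 ≅ Z^6, C_1 ≅ Z^12, C_2 ≅ Z^6.

Boundary ∂_1: C_1 → C_0 is given by ∂[p,q] = [q] − [p]. For instance
  ∂[5,6] = [6] − [5].
As a 6×12 matrix over Z this has rank 5, with invariant factors (1,1,1,1,1).

∂_2: C_2 → C_1 acts by ∂[p,q,r] = [q,r] − [p,r] + [p,q]. For instance
  ∂[1,2,4] = [2,4] − [1,4] + [1,2],
  ∂[1,2,5] = [2,5] − [1,5] + [1,2].
The 12×6 boundary matrix has rank 6 and Smith normal form diag(1,1,1,1,1,1).

Now H_k = ker ∂_k / im ∂_{k+1}, so:

  H_0: rank C_0 − rank ∂_1 = 6 − 5 = 1, and the invariant factors of ∂_1 are all 1, so H_0 ≅ Z.
  H_1: rank ker ∂_1 − rank ∂_2 = (12 − 5) − 6 = 1, and the invariant factors of ∂_2 are all 1, so H_1 ≅ Z.
  H_2: rank ker ∂_2 − rank ∂_3 = (6 − 6) − 0 = 0, and there is no ∂_3, so H_2 ≅ 0.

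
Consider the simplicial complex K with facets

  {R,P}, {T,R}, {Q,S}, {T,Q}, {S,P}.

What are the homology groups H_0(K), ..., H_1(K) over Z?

Take the total order P < Q < R < S < T on the vertex set. Then K (dimension 1) consists of the simplices:

  0-simplices (5): P, Q, R, S, T
  1-simplices (5): PR, PS, QS, QT, RT

Hence C_0 ≅ Z^5, C_1 ≅ Z^5.

Boundary ∂_1: C_1 → C_0 sends each edge [p,q] (with p < q) to q − p. For instance
  ∂PR = R − P.
As a 5×5 matrix over Z this has rank 4, with invariant factors (1,1,1,1).

From H_k ≅ ker(∂_k) / im(∂_{k+1}) we obtain:

  H_0: rank C_0 − rank ∂_1 = 5 − 4 = 1, and the invariant factors of ∂_1 are all 1, so H_0 ≅ Z.
  H_1: rank ker ∂_1 − rank ∂_2 = (5 − 4) − 0 = 1, and there is no ∂_2, so H_1 ≅ Z.

(K is a triangulation of the circle S^1.)

H_0 ≅ Z,  H_1 ≅ Z.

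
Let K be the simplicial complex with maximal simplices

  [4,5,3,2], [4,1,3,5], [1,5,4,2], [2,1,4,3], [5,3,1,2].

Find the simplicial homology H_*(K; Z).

Take the total order 1 < 2 < 3 < 4 < 5 on the vertex set. Then K (dimension 3) consists of the simplices:

  0-simplices (5): [1], [2], [3], [4], [5]
  1-simplices (10): [1,2], [1,3], [1,4], [1,5], [2,3], [2,4], [2,5], [3,4], [3,5], [4,5]
  2-simplices (10): [1,2,3], [1,2,4], [1,2,5], [1,3,4], [1,3,5], [1,4,5], [2,3,4], [2,3,5], [2,4,5], [3,4,5]
  3-simplices (5): [1,2,3,4], [1,2,3,5], [1,2,4,5], [1,3,4,5], [2,3,4,5]

giving chain groups C_0 ≅ Z^5, C_1 ≅ Z^10, C_2 ≅ Z^10, C_3 ≅ Z^5.

Boundary ∂_1: C_1 → C_0 maps an edge to its endpoints' difference, ∂[p,q] = q − p. For instance
  ∂[3,4] = [4] − [3].
As a 5×10 matrix over Z this has rank 4, with invariant factors (1,1,1,1).

∂_2: C_2 → C_1 sends each 2-simplex [p,q,r] to [q,r] − [p,r] + [p,q]. For instance
  ∂[1,2,4] = [2,4] − [1,4] + [1,2],
  ∂[1,2,5] = [2,5] − [1,5] + [1,2].
This gives a 10×10 integer matrix of rank 6; reducing to Smith normal form yields diagonal entries (1,1,1,1,1,1).

Boundary ∂_3: C_3 → C_2 sends each 3-simplex σ to the alternating sum Σ_i (−1)^i (σ with its i-th vertex removed). For instance
  ∂[1,3,4,5] = [3,4,5] − [1,4,5] + [1,3,5] − [1,3,4],
  ∂[1,2,3,5] = [2,3,5] − [1,3,5] + [1,2,5] − [1,2,3].
The 10×5 boundary matrix has rank 4 and Smith normal form diag(1,1,1,1).

From H_k ≅ ker(∂_k) / im(∂_{k+1}) we obtain:

  H_0: rank C_0 − rank ∂_1 = 5 − 4 = 1, and the invariant factors of ∂_1 are all 1, so H_0 = Z.
  H_1: rank ker ∂_1 − rank ∂_2 = (10 − 4) − 6 = 0, and the invariant factors of ∂_2 are all 1, so H_1 = 0.
  H_2: rank ker ∂_2 − rank ∂_3 = (10 − 6) − 4 = 0, and the invariant factors of ∂_3 are all 1, so H_2 = 0.
  H_3: rank ker ∂_3 − rank ∂_4 = (5 − 4) − 0 = 1, and there is no ∂_4, so H_3 = Z.

As a check, the Euler characteristic is 5 − 10 + 10 − 5 = 0, which agrees with 1 − 0 + 0 − 1 = 0.

H_0 = Z,  H_1 = 0,  H_2 = 0,  H_3 = Z.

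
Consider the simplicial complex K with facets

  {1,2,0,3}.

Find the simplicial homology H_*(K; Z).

H_0 = Z,  H_1 = 0,  H_2 = 0,  H_3 = 0.

Order the vertices as 0 < 1 < 2 < 3. Listing each simplex with vertices in this order, K has dimension 3 with simplices:

  0-simplices (4): [0], [1], [2], [3]
  1-simplices (6): [0,1], [0,2], [0,3], [1,2], [1,3], [2,3]
  2-simplices (4): [0,1,2], [0,1,3], [0,2,3], [1,2,3]
  3-simplices (1): [0,1,2,3]

Hence C_0 ≅ Z^4, C_1 ≅ Z^6, C_2 ≅ Z^4, C_3 ≅ Z^1.

∂_1: C_1 → C_0 maps an edge to its endpoints' difference, ∂[p,q] = q − p. For instance
  ∂[0,3] = [3] − [0].
The 4×6 boundary matrix has rank 3 and Smith normal form diag(1,1,1).

Boundary ∂_2: C_2 → C_1 acts by ∂[p,q,r] = [q,r] − [p,r] + [p,q]. For instance
  ∂[0,1,2] = [1,2] − [0,2] + [0,1],
  ∂[1,2,3] = [2,3] − [1,3] + [1,2].
This gives a 6×4 integer matrix of rank 3; reducing to Smith normal form yields diagonal entries (1,1,1).

The boundary map ∂_3: C_3 → C_2 sends each 3-simplex σ to the alternating sum Σ_i (−1)^i (σ with its i-th vertex removed). For instance
  ∂[0,1,2,3] = [1,2,3] − [0,2,3] + [0,1,3] − [0,1,2].
This gives a 4×1 integer matrix of rank 1; reducing to Smith normal form yields diagonal entries (1).

Reading off H_k = ker ∂_k / im ∂_{k+1}:

  H_0: rank C_0 − rank ∂_1 = 4 − 3 = 1, and the invariant factors of ∂_1 are all 1, so H_0 ≅ Z.
  H_1: rank ker ∂_1 − rank ∂_2 = (6 − 3) − 3 = 0, and the invariant factors of ∂_2 are all 1, so H_1 ≅ 0.
  H_2: rank ker ∂_2 − rank ∂_3 = (4 − 3) − 1 = 0, and the invariant factors of ∂_3 are all 1, so H_2 ≅ 0.
  H_3: rank ker ∂_3 − rank ∂_4 = (1 − 1) − 0 = 0, and there is no ∂_4, so H_3 ≅ 0.

(K is a triangulation of the 3-simplex.)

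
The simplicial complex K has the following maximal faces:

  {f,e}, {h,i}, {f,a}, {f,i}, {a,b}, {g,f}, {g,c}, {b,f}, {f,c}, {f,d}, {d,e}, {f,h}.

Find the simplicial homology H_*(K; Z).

H_0 = Z,  H_1 = Z^4.

We work with the vertex ordering a < b < c < d < e < f < g < h < i. The simplices of K, each written with vertices in increasing order, are:

  0-simplices (9): a, b, c, d, e, f, g, h, i
  1-simplices (12): ab, af, bf, cf, cg, de, df, ef, fg, fh, fi, hi

giving chain groups C_0 ≅ Z^9, C_1 ≅ Z^12.

The boundary map ∂_1: C_1 → C_0 is given by ∂[p,q] = [q] − [p]. For instance
  ∂cg = g − c.
The resulting 9×12 matrix has rank 8, and its Smith normal form has invariant factors (1,1,1,1,1,1,1,1).

From H_k ≅ ker(∂_k) / im(∂_{k+1}) we obtain:

  H_0: rank C_0 − rank ∂_1 = 9 − 8 = 1, and the invariant factors of ∂_1 are all 1, so H_0 = Z.
  H_1: rank ker ∂_1 − rank ∂_2 = (12 − 8) − 0 = 4, and there is no ∂_2, so H_1 = Z^4.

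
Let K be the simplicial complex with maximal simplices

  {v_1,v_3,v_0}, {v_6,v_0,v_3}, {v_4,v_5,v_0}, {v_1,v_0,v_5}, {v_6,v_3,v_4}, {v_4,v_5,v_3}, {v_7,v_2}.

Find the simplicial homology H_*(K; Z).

K has 8 vertices, 13 edges, 6 triangles.
rank ∂_0 = 0, rank ∂_1 = 6 ⇒ b_0 = 8 − 0 − 6 = 2; all invariant factors of ∂_1 are 1 so no torsion. So H_0 = Z^2.
rank ∂_1 = 6, rank ∂_2 = 6 ⇒ b_1 = 13 − 6 − 6 = 1; all invariant factors of ∂_2 are 1 so no torsion. So H_1 = Z.
rank ∂_2 = 6, rank ∂_3 = 0 ⇒ b_2 = 6 − 6 − 0 = 0. So H_2 = 0.

H_0 ≅ Z^2,  H_1 ≅ Z,  H_2 = 0.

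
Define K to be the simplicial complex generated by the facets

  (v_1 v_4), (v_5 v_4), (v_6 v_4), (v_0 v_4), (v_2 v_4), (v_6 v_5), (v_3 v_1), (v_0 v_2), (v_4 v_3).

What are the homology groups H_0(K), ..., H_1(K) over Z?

H_0 ≅ Z,  H_1 ≅ Z^3.

Fix the vertex order v_0 < v_1 < v_2 < v_3 < v_4 < v_5 < v_6 and write every simplex with vertices in increasing order. Then dim K = 1 and the simplices of K are:

  0-simplices (7): [v_0], [v_1], [v_2], [v_3], [v_4], [v_5], [v_6]
  1-simplices (9): [v_0,v_2], [v_0,v_4], [v_1,v_3], [v_1,v_4], [v_2,v_4], [v_3,v_4], [v_4,v_5], [v_4,v_6], [v_5,v_6]

so the chain groups are C_0 ≅ Z^7, C_1 ≅ Z^9.

∂_1: C_1 → C_0 is given by ∂[p,q] = [q] − [p]. For instance
  ∂[v_2,v_4] = [v_4] − [v_2].
As a 7×9 matrix over Z this has rank 6, with invariant factors (1,1,1,1,1,1).

From H_k ≅ ker(∂_k) / im(∂_{k+1}) we obtain:

  H_0: rank C_0 − rank ∂_1 = 7 − 6 = 1, and the invariant factors of ∂_1 are all 1, so H_0 = Z.
  H_1: rank ker ∂_1 − rank ∂_2 = (9 − 6) − 0 = 3, and there is no ∂_2, so H_1 = Z^3.

(K is a triangulation of a wedge of 3 circles.)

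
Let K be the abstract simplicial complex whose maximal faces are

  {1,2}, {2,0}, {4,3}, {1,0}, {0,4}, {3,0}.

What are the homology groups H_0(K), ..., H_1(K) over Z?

K has 5 vertices, 6 edges.
rank ∂_0 = 0, rank ∂_1 = 4 ⇒ b_0 = 5 − 0 − 4 = 1; all invariant factors of ∂_1 are 1 so no torsion. So H_0 = Z.
rank ∂_1 = 4, rank ∂_2 = 0 ⇒ b_1 = 6 − 4 − 0 = 2. So H_1 = Z^2.

H_0 ≅ Z,  H_1 ≅ Z^2.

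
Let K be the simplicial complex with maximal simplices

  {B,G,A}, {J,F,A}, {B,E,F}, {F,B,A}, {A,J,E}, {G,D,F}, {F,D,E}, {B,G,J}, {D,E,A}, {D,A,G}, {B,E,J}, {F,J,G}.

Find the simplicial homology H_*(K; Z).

We work with the vertex ordering A < B < D < E < F < G < J. The simplices of K, each written with vertices in increasing order, are:

  0-simplices (7): A, B, D, E, F, G, J
  1-simplices (18): AB, AD, AE, AF, AG, AJ, BE, BF, BG, BJ, DE, DF, DG, EF, EJ, FG, FJ, GJ
  2-simplices (12): ABF, ABG, ADE, ADG, AEJ, AFJ, BEF, BEJ, BGJ, DEF, DFG, FGJ

so the chain groups are C_0 ≅ Z^7, C_1 ≅ Z^18, C_2 ≅ Z^12.

The boundary map ∂_1: C_1 → C_0 is given by ∂[p,q] = [q] − [p]. For instance
  ∂EJ = J − E.
The resulting 7×18 matrix has rank 6, and its Smith normal form has invariant factors (1,1,1,1,1,1).

Boundary ∂_2: C_2 → C_1 acts by ∂[p,q,r] = [q,r] − [p,r] + [p,q]. For instance
  ∂DEF = EF − DF + DE,
  ∂FGJ = GJ − FJ + FG.
This gives a 18×12 integer matrix of rank 12; reducing to Smith normal form yields diagonal entries (1,1,1,1,1,1,1,1,1,1,1,2).

Now H_k = ker ∂_k / im ∂_{k+1}, so:

  H_0: rank C_0 − rank ∂_1 = 7 − 6 = 1, and the invariant factors of ∂_1 are all 1, so H_0 ≅ Z.
  H_1: rank ker ∂_1 − rank ∂_2 = (18 − 6) − 12 = 0, and ∂_2 has invariant factor 2 > 1, so H_1 ≅ Z/2Z.
  H_2: rank ker ∂_2 − rank ∂_3 = (12 − 12) − 0 = 0, and there is no ∂_3, so H_2 ≅ 0.

(K is a triangulation of the real projective plane RP^2.)

H_0 ≅ Z,  H_1 ≅ Z/2Z,  H_2 = 0.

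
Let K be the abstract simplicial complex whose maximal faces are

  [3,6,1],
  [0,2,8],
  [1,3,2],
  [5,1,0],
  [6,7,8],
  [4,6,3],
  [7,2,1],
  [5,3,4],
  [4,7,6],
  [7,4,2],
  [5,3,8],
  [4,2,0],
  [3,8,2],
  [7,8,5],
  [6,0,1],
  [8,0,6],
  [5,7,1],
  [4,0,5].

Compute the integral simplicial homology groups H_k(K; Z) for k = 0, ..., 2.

H_0 ≅ Z,  H_1 ≅ Z^2,  H_2 ≅ Z.

Order the vertices as 0 < 1 < 2 < 3 < 4 < 5 < 6 < 7 < 8. Listing each simplex with vertices in this order, K has dimension 2 with simplices:

  0-simplices (9): [0], [1], [2], [3], [4], [5], [6], [7], [8]
  1-simplices (27): (27 of them)
  2-simplices (18): [0,1,5], [0,1,6], [0,2,4], [0,2,8], [0,4,5], [0,6,8], [1,2,3], [1,2,7], [1,3,6], [1,5,7], [2,3,8], [2,4,7], [3,4,5], [3,4,6], [3,5,8], [4,6,7], [5,7,8], [6,7,8]

giving chain groups C_0 ≅ Z^9, C_1 ≅ Z^27, C_2 ≅ Z^18.

The boundary map ∂_1: C_1 → C_0 maps an edge to its endpoints' difference, ∂[p,q] = q − p. For instance
  ∂[0,1] = [1] − [0].
As a 9×27 matrix over Z this has rank 8, with invariant factors (1,1,1,1,1,1,1,1).

∂_2: C_2 → C_1 maps a triangle to the signed sum of its edges. For instance
  ∂[0,2,4] = [2,4] − [0,4] + [0,2],
  ∂[0,1,5] = [1,5] − [0,5] + [0,1].
The 27×18 boundary matrix has rank 17 and Smith normal form diag(1,1,1,1,1,1,1,1,1,1,1,1,1,1,1,1,1).

From H_k ≅ ker(∂_k) / im(∂_{k+1}) we obtain:

  H_0: rank C_0 − rank ∂_1 = 9 − 8 = 1, and the invariant factors of ∂_1 are all 1, so H_0 = Z.
  H_1: rank ker ∂_1 − rank ∂_2 = (27 − 8) − 17 = 2, and the invariant factors of ∂_2 are all 1, so H_1 = Z^2.
  H_2: rank ker ∂_2 − rank ∂_3 = (18 − 17) − 0 = 1, and there is no ∂_3, so H_2 = Z.

As a check, the Euler characteristic is 9 − 27 + 18 = 0, which agrees with 1 − 2 + 1 = 0.
(K is a triangulation of the torus T^2.)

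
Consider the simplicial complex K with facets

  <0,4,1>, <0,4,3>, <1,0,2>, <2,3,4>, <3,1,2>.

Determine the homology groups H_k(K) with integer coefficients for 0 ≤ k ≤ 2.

Take the total order 0 < 1 < 2 < 3 < 4 on the vertex set. Then K (dimension 2) consists of the simplices:

  0-simplices (5): [0], [1], [2], [3], [4]
  1-simplices (10): [0,1], [0,2], [0,3], [0,4], [1,2], [1,3], [1,4], [2,3], [2,4], [3,4]
  2-simplices (5): [0,1,2], [0,1,4], [0,3,4], [1,2,3], [2,3,4]

so the chain groups are C_0 ≅ Z^5, C_1 ≅ Z^10, C_2 ≅ Z^5.

The boundary map ∂_1: C_1 → C_0 maps an edge to its endpoints' difference, ∂[p,q] = q − p.
The 5×10 boundary matrix has rank 4 and Smith normal form diag(1,1,1,1).

The boundary map ∂_2: C_2 → C_1 acts by ∂[p,q,r] = [q,r] − [p,r] + [p,q]. For instance
  ∂[0,1,4] = [1,4] − [0,4] + [0,1],
  ∂[0,1,2] = [1,2] − [0,2] + [0,1].
The resulting 10×5 matrix has rank 5, and its Smith normal form has invariant factors (1,1,1,1,1).

Reading off H_k = ker ∂_k / im ∂_{k+1}:

  H_0: rank C_0 − rank ∂_1 = 5 − 4 = 1, and the invariant factors of ∂_1 are all 1, so H_0 ≅ Z.
  H_1: rank ker ∂_1 − rank ∂_2 = (10 − 4) − 5 = 1, and the invariant factors of ∂_2 are all 1, so H_1 ≅ Z.
  H_2: rank ker ∂_2 − rank ∂_3 = (5 − 5) − 0 = 0, and there is no ∂_3, so H_2 ≅ 0.

As a check, the Euler characteristic is 5 − 10 + 5 = 0, which agrees with 1 − 1 + 0 = 0.
(K is a triangulation of the Möbius band.)

H_0 = Z,  H_1 = Z,  H_2 = 0.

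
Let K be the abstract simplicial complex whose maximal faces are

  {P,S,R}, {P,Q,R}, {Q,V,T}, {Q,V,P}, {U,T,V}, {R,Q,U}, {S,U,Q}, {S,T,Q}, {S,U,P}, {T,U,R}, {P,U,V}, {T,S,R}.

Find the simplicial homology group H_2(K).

Order the vertices as P < Q < R < S < T < U < V. Listing each simplex with vertices in this order, K has dimension 2 with simplices:

  0-simplices (7): P, Q, R, S, T, U, V
  1-simplices (18): PQ, PR, PS, PU, PV, QR, QS, QT, QU, QV, RS, RT, RU, ST, SU, TU, TV, UV
  2-simplices (12): PQR, PQV, PRS, PSU, PUV, QRU, QST, QSU, QTV, RST, RTU, TUV

Hence C_0 ≅ Z^7, C_1 ≅ Z^18, C_2 ≅ Z^12.

The boundary map ∂_1: C_1 → C_0 sends each edge [p,q] (with p < q) to q − p.
This gives a 7×18 integer matrix of rank 6; reducing to Smith normal form yields diagonal entries (1,1,1,1,1,1).

∂_2: C_2 → C_1 maps a triangle to the signed sum of its edges. For instance
  ∂RTU = TU − RU + RT,
  ∂TUV = UV − TV + TU.
This gives a 18×12 integer matrix of rank 12; reducing to Smith normal form yields diagonal entries (1,1,1,1,1,1,1,1,1,1,1,2).

Computing H_k = (kernel of ∂_k) / (image of ∂_{k+1}):

  H_2: rank ker ∂_2 − rank ∂_3 = (12 − 12) − 0 = 0, and there is no ∂_3, so H_2 ≅ 0.

(K is a triangulation of the real projective plane RP^2.)

H_2 ≅ 0.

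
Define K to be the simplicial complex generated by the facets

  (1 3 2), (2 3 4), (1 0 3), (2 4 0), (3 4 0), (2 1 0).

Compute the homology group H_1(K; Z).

Order the vertices as 0 < 1 < 2 < 3 < 4. Listing each simplex with vertices in this order, K has dimension 2 with simplices:

  0-simplices (5): [0], [1], [2], [3], [4]
  1-simplices (9): [0,1], [0,2], [0,3], [0,4], [1,2], [1,3], [2,3], [2,4], [3,4]
  2-simplices (6): [0,1,2], [0,1,3], [0,2,4], [0,3,4], [1,2,3], [2,3,4]

so the chain groups are C_0 ≅ Z^5, C_1 ≅ Z^9, C_2 ≅ Z^6.

∂_1: C_1 → C_0 is given by ∂[p,q] = [q] − [p].
As a 5×9 matrix over Z this has rank 4, with invariant factors (1,1,1,1).

∂_2: C_2 → C_1 acts by ∂[p,q,r] = [q,r] − [p,r] + [p,q]. For instance
  ∂[2,3,4] = [3,4] − [2,4] + [2,3],
  ∂[0,1,3] = [1,3] − [0,3] + [0,1].
This gives a 9×6 integer matrix of rank 5; reducing to Smith normal form yields diagonal entries (1,1,1,1,1).

From H_k ≅ ker(∂_k) / im(∂_{k+1}) we obtain:

  H_1: rank ker ∂_1 − rank ∂_2 = (9 − 4) − 5 = 0, and the invariant factors of ∂_2 are all 1, so H_1 = 0.

H_1 ≅ 0.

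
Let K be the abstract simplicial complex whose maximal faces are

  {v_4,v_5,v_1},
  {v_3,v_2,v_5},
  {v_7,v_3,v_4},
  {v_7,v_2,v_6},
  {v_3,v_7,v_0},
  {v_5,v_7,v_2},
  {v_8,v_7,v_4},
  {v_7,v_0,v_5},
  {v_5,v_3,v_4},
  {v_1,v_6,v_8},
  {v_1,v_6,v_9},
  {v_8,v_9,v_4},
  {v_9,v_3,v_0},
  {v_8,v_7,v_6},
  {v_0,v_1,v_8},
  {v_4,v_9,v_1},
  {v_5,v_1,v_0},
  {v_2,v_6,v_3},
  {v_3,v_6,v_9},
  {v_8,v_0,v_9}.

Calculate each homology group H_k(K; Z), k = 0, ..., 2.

Fix the vertex order v_0 < v_1 < v_2 < v_3 < v_4 < v_5 < v_6 < v_7 < v_8 < v_9 and write every simplex with vertices in increasing order. Then dim K = 2 and the simplices of K are:

  0-simplices (10): [v_0], [v_1], [v_2], [v_3], [v_4], [v_5], [v_6], [v_7], [v_8], [v_9]
  1-simplices (30): (30 of them)
  2-simplices (20): (20 of them)

Hence C_0 ≅ Z^10, C_1 ≅ Z^30, C_2 ≅ Z^20.

The boundary map ∂_1: C_1 → C_0 sends each edge [p,q] (with p < q) to q − p.
The resulting 10×30 matrix has rank 9, and its Smith normal form has invariant factors (1,1,1,1,1,1,1,1,1).

Boundary ∂_2: C_2 → C_1 acts by ∂[p,q,r] = [q,r] − [p,r] + [p,q]. For instance
  ∂[v_3,v_4,v_7] = [v_4,v_7] − [v_3,v_7] + [v_3,v_4],
  ∂[v_3,v_4,v_5] = [v_4,v_5] − [v_3,v_5] + [v_3,v_4].
This gives a 30×20 integer matrix of rank 20; reducing to Smith normal form yields diagonal entries (1,1,1,1,1,1,1,1,1,1,1,1,1,1,1,1,1,1,1,2).

Computing H_k = (kernel of ∂_k) / (image of ∂_{k+1}):

  H_0: rank C_0 − rank ∂_1 = 10 − 9 = 1, and the invariant factors of ∂_1 are all 1, so H_0 = Z.
  H_1: rank ker ∂_1 − rank ∂_2 = (30 − 9) − 20 = 1, and ∂_2 has invariant factor 2 > 1, so H_1 = Z ⊕ Z/2.
  H_2: rank ker ∂_2 − rank ∂_3 = (20 − 20) − 0 = 0, and there is no ∂_3, so H_2 = 0.

H_0 ≅ Z,  H_1 ≅ Z ⊕ Z/2,  H_2 = 0.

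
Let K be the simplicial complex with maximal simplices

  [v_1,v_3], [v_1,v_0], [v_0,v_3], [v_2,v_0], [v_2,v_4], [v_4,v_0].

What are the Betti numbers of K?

b_0 = 1, b_1 = 2.

K has 5 vertices, 6 edges.
rank ∂_0 = 0, rank ∂_1 = 4 ⇒ b_0 = 5 − 0 − 4 = 1; all invariant factors of ∂_1 are 1 so no torsion. So H_0 ≅ Z.
rank ∂_1 = 4, rank ∂_2 = 0 ⇒ b_1 = 6 − 4 − 0 = 2. So H_1 ≅ Z^2.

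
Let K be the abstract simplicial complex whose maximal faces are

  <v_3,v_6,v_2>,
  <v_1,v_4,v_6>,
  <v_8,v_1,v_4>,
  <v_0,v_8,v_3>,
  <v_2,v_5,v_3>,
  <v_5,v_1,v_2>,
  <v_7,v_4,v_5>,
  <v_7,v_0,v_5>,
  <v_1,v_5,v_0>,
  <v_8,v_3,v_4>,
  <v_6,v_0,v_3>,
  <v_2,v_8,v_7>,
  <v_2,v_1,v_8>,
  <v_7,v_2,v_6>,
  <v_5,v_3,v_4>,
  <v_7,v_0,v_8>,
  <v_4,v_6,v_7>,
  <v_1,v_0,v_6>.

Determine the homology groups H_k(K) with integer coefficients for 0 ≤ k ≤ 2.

Take the total order v_0 < v_1 < v_2 < v_3 < v_4 < v_5 < v_6 < v_7 < v_8 on the vertex set. Then K (dimension 2) consists of the simplices:

  0-simplices (9): [v_0], [v_1], [v_2], [v_3], [v_4], [v_5], [v_6], [v_7], [v_8]
  1-simplices (27): (27 of them)
  2-simplices (18): (18 of them)

giving chain groups C_0 ≅ Z^9, C_1 ≅ Z^27, C_2 ≅ Z^18.

The boundary map ∂_1: C_1 → C_0 is given by ∂[p,q] = [q] − [p].
This gives a 9×27 integer matrix of rank 8; reducing to Smith normal form yields diagonal entries (1,1,1,1,1,1,1,1).

The boundary map ∂_2: C_2 → C_1 maps a triangle to the signed sum of its edges. For instance
  ∂[v_2,v_7,v_8] = [v_7,v_8] − [v_2,v_8] + [v_2,v_7],
  ∂[v_2,v_3,v_6] = [v_3,v_6] − [v_2,v_6] + [v_2,v_3].
This gives a 27×18 integer matrix of rank 17; reducing to Smith normal form yields diagonal entries (1,1,1,1,1,1,1,1,1,1,1,1,1,1,1,1,1).

Computing H_k = (kernel of ∂_k) / (image of ∂_{k+1}):

  H_0: rank C_0 − rank ∂_1 = 9 − 8 = 1, and the invariant factors of ∂_1 are all 1, so H_0 = Z.
  H_1: rank ker ∂_1 − rank ∂_2 = (27 − 8) − 17 = 2, and the invariant factors of ∂_2 are all 1, so H_1 = Z^2.
  H_2: rank ker ∂_2 − rank ∂_3 = (18 − 17) − 0 = 1, and there is no ∂_3, so H_2 = Z.

As a check, the Euler characteristic is 9 − 27 + 18 = 0, which agrees with 1 − 2 + 1 = 0.

H_0 ≅ Z,  H_1 ≅ Z^2,  H_2 ≅ Z.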